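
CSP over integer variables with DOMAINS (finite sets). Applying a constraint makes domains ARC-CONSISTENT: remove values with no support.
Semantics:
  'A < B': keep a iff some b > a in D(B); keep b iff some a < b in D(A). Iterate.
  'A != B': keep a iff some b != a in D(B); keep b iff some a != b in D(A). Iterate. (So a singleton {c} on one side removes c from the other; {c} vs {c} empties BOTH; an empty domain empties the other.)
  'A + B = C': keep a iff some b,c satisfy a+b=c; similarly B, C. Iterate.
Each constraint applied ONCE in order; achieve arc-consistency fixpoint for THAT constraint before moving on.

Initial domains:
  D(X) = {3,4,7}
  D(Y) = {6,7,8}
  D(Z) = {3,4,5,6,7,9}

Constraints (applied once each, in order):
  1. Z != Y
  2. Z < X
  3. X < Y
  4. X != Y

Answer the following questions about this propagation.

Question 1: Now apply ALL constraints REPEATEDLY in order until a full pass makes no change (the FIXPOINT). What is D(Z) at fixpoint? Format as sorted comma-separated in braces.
Answer: {3,4,5,6}

Derivation:
pass 0 (initial): D(Z)={3,4,5,6,7,9}
pass 1: X {3,4,7}->{4,7}; Z {3,4,5,6,7,9}->{3,4,5,6}
pass 2: no change
Fixpoint after 2 passes: D(Z) = {3,4,5,6}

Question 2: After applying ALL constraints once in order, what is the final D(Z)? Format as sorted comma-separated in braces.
Answer: {3,4,5,6}

Derivation:
Constraint 1 (Z != Y) on D(Z)={3,4,5,6,7,9} D(Y)={6,7,8}: no change
Constraint 2 (Z < X) on D(Z)={3,4,5,6,7,9} D(X)={3,4,7}: Z {3,4,5,6,7,9}->{3,4,5,6}; X {3,4,7}->{4,7}
Constraint 3 (X < Y) on D(X)={4,7} D(Y)={6,7,8}: no change
Constraint 4 (X != Y) on D(X)={4,7} D(Y)={6,7,8}: no change
So after all 4 constraints: D(Z) = {3,4,5,6}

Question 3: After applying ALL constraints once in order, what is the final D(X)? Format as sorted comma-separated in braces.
Constraint 1 (Z != Y) on D(Z)={3,4,5,6,7,9} D(Y)={6,7,8}: no change
Constraint 2 (Z < X) on D(Z)={3,4,5,6,7,9} D(X)={3,4,7}: Z {3,4,5,6,7,9}->{3,4,5,6}; X {3,4,7}->{4,7}
Constraint 3 (X < Y) on D(X)={4,7} D(Y)={6,7,8}: no change
Constraint 4 (X != Y) on D(X)={4,7} D(Y)={6,7,8}: no change
So after all 4 constraints: D(X) = {4,7}

Answer: {4,7}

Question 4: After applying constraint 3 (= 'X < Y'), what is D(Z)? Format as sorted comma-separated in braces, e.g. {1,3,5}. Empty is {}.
Constraint 1 (Z != Y) on D(Z)={3,4,5,6,7,9} D(Y)={6,7,8}: no change
Constraint 2 (Z < X) on D(Z)={3,4,5,6,7,9} D(X)={3,4,7}: Z {3,4,5,6,7,9}->{3,4,5,6}; X {3,4,7}->{4,7}
Constraint 3 (X < Y) on D(X)={4,7} D(Y)={6,7,8}: no change
So after constraint 3: D(Z) = {3,4,5,6}

Answer: {3,4,5,6}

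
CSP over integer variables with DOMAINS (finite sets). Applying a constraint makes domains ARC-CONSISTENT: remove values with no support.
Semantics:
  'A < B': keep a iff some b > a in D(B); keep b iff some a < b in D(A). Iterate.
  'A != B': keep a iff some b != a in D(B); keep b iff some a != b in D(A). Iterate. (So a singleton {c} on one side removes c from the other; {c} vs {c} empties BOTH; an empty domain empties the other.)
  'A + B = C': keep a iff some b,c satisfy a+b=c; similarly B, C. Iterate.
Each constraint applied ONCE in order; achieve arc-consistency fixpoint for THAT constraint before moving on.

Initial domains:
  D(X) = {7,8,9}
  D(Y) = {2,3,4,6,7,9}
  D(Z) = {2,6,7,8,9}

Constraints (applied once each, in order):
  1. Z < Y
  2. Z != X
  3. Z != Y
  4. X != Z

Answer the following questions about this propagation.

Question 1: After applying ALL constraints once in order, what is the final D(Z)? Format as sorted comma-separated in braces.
Constraint 1 (Z < Y) on D(Z)={2,6,7,8,9} D(Y)={2,3,4,6,7,9}: Z {2,6,7,8,9}->{2,6,7,8}; Y {2,3,4,6,7,9}->{3,4,6,7,9}
Constraint 2 (Z != X) on D(Z)={2,6,7,8} D(X)={7,8,9}: no change
Constraint 3 (Z != Y) on D(Z)={2,6,7,8} D(Y)={3,4,6,7,9}: no change
Constraint 4 (X != Z) on D(X)={7,8,9} D(Z)={2,6,7,8}: no change
So after all 4 constraints: D(Z) = {2,6,7,8}

Answer: {2,6,7,8}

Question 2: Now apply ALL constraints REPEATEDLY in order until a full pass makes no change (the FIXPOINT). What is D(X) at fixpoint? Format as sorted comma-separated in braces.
Answer: {7,8,9}

Derivation:
pass 0 (initial): D(X)={7,8,9}
pass 1: Y {2,3,4,6,7,9}->{3,4,6,7,9}; Z {2,6,7,8,9}->{2,6,7,8}
pass 2: no change
Fixpoint after 2 passes: D(X) = {7,8,9}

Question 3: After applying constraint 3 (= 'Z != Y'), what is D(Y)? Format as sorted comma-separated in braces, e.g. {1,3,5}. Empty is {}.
Constraint 1 (Z < Y) on D(Z)={2,6,7,8,9} D(Y)={2,3,4,6,7,9}: Z {2,6,7,8,9}->{2,6,7,8}; Y {2,3,4,6,7,9}->{3,4,6,7,9}
Constraint 2 (Z != X) on D(Z)={2,6,7,8} D(X)={7,8,9}: no change
Constraint 3 (Z != Y) on D(Z)={2,6,7,8} D(Y)={3,4,6,7,9}: no change
So after constraint 3: D(Y) = {3,4,6,7,9}

Answer: {3,4,6,7,9}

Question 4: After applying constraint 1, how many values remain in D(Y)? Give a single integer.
Answer: 5

Derivation:
Constraint 1 (Z < Y) on D(Z)={2,6,7,8,9} D(Y)={2,3,4,6,7,9}: Z {2,6,7,8,9}->{2,6,7,8}; Y {2,3,4,6,7,9}->{3,4,6,7,9}
So after constraint 1: D(Y)={3,4,6,7,9}, size = 5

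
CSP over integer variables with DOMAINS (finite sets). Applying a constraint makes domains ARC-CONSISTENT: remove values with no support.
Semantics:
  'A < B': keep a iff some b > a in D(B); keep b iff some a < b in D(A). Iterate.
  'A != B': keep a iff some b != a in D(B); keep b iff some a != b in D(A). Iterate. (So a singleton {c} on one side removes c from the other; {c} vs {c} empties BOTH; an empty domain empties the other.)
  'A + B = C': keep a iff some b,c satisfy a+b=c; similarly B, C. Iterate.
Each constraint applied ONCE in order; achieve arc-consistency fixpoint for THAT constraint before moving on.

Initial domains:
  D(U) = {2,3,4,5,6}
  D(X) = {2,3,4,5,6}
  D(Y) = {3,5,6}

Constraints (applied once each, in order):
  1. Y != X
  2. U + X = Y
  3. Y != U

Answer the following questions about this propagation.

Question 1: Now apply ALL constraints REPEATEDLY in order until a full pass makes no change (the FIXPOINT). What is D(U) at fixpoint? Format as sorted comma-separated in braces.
Answer: {2,3,4}

Derivation:
pass 0 (initial): D(U)={2,3,4,5,6}
pass 1: U {2,3,4,5,6}->{2,3,4}; X {2,3,4,5,6}->{2,3,4}; Y {3,5,6}->{5,6}
pass 2: no change
Fixpoint after 2 passes: D(U) = {2,3,4}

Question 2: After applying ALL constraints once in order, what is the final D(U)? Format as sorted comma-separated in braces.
Constraint 1 (Y != X) on D(Y)={3,5,6} D(X)={2,3,4,5,6}: no change
Constraint 2 (U + X = Y) on D(U)={2,3,4,5,6} D(X)={2,3,4,5,6} D(Y)={3,5,6}: U {2,3,4,5,6}->{2,3,4}; X {2,3,4,5,6}->{2,3,4}; Y {3,5,6}->{5,6}
Constraint 3 (Y != U) on D(Y)={5,6} D(U)={2,3,4}: no change
So after all 3 constraints: D(U) = {2,3,4}

Answer: {2,3,4}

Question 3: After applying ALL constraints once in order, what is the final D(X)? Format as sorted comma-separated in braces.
Answer: {2,3,4}

Derivation:
Constraint 1 (Y != X) on D(Y)={3,5,6} D(X)={2,3,4,5,6}: no change
Constraint 2 (U + X = Y) on D(U)={2,3,4,5,6} D(X)={2,3,4,5,6} D(Y)={3,5,6}: U {2,3,4,5,6}->{2,3,4}; X {2,3,4,5,6}->{2,3,4}; Y {3,5,6}->{5,6}
Constraint 3 (Y != U) on D(Y)={5,6} D(U)={2,3,4}: no change
So after all 3 constraints: D(X) = {2,3,4}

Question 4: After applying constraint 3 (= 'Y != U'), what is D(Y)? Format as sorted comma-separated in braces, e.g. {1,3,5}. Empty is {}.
Answer: {5,6}

Derivation:
Constraint 1 (Y != X) on D(Y)={3,5,6} D(X)={2,3,4,5,6}: no change
Constraint 2 (U + X = Y) on D(U)={2,3,4,5,6} D(X)={2,3,4,5,6} D(Y)={3,5,6}: U {2,3,4,5,6}->{2,3,4}; X {2,3,4,5,6}->{2,3,4}; Y {3,5,6}->{5,6}
Constraint 3 (Y != U) on D(Y)={5,6} D(U)={2,3,4}: no change
So after constraint 3: D(Y) = {5,6}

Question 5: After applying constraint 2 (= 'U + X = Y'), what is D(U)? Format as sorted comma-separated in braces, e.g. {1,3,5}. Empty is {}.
Constraint 1 (Y != X) on D(Y)={3,5,6} D(X)={2,3,4,5,6}: no change
Constraint 2 (U + X = Y) on D(U)={2,3,4,5,6} D(X)={2,3,4,5,6} D(Y)={3,5,6}: U {2,3,4,5,6}->{2,3,4}; X {2,3,4,5,6}->{2,3,4}; Y {3,5,6}->{5,6}
So after constraint 2: D(U) = {2,3,4}

Answer: {2,3,4}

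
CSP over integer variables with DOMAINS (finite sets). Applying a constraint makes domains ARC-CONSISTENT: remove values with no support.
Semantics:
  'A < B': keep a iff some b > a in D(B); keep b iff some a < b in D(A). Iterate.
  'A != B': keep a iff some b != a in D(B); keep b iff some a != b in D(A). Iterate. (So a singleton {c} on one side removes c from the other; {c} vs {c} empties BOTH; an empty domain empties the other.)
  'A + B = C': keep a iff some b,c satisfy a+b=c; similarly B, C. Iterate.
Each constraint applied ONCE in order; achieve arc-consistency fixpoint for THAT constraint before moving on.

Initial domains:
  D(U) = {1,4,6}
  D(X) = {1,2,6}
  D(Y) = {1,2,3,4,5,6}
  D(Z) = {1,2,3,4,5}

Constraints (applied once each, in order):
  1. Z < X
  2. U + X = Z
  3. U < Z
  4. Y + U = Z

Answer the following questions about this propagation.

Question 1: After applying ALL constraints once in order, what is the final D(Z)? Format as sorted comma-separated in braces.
Answer: {3}

Derivation:
Constraint 1 (Z < X) on D(Z)={1,2,3,4,5} D(X)={1,2,6}: X {1,2,6}->{2,6}
Constraint 2 (U + X = Z) on D(U)={1,4,6} D(X)={2,6} D(Z)={1,2,3,4,5}: U {1,4,6}->{1}; X {2,6}->{2}; Z {1,2,3,4,5}->{3}
Constraint 3 (U < Z) on D(U)={1} D(Z)={3}: no change
Constraint 4 (Y + U = Z) on D(Y)={1,2,3,4,5,6} D(U)={1} D(Z)={3}: Y {1,2,3,4,5,6}->{2}
So after all 4 constraints: D(Z) = {3}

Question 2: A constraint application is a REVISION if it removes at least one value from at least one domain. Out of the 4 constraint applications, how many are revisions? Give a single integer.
Constraint 1 (Z < X) on D(Z)={1,2,3,4,5} D(X)={1,2,6}: X {1,2,6}->{2,6} => REVISION
Constraint 2 (U + X = Z) on D(U)={1,4,6} D(X)={2,6} D(Z)={1,2,3,4,5}: U {1,4,6}->{1}; X {2,6}->{2}; Z {1,2,3,4,5}->{3} => REVISION
Constraint 3 (U < Z) on D(U)={1} D(Z)={3}: no change => not a revision
Constraint 4 (Y + U = Z) on D(Y)={1,2,3,4,5,6} D(U)={1} D(Z)={3}: Y {1,2,3,4,5,6}->{2} => REVISION
Total revisions = 3

Answer: 3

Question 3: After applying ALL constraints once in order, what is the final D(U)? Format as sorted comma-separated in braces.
Constraint 1 (Z < X) on D(Z)={1,2,3,4,5} D(X)={1,2,6}: X {1,2,6}->{2,6}
Constraint 2 (U + X = Z) on D(U)={1,4,6} D(X)={2,6} D(Z)={1,2,3,4,5}: U {1,4,6}->{1}; X {2,6}->{2}; Z {1,2,3,4,5}->{3}
Constraint 3 (U < Z) on D(U)={1} D(Z)={3}: no change
Constraint 4 (Y + U = Z) on D(Y)={1,2,3,4,5,6} D(U)={1} D(Z)={3}: Y {1,2,3,4,5,6}->{2}
So after all 4 constraints: D(U) = {1}

Answer: {1}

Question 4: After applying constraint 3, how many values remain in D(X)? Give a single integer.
Constraint 1 (Z < X) on D(Z)={1,2,3,4,5} D(X)={1,2,6}: X {1,2,6}->{2,6}
Constraint 2 (U + X = Z) on D(U)={1,4,6} D(X)={2,6} D(Z)={1,2,3,4,5}: U {1,4,6}->{1}; X {2,6}->{2}; Z {1,2,3,4,5}->{3}
Constraint 3 (U < Z) on D(U)={1} D(Z)={3}: no change
So after constraint 3: D(X)={2}, size = 1

Answer: 1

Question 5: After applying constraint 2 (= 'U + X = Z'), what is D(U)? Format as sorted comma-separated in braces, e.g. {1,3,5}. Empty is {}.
Constraint 1 (Z < X) on D(Z)={1,2,3,4,5} D(X)={1,2,6}: X {1,2,6}->{2,6}
Constraint 2 (U + X = Z) on D(U)={1,4,6} D(X)={2,6} D(Z)={1,2,3,4,5}: U {1,4,6}->{1}; X {2,6}->{2}; Z {1,2,3,4,5}->{3}
So after constraint 2: D(U) = {1}

Answer: {1}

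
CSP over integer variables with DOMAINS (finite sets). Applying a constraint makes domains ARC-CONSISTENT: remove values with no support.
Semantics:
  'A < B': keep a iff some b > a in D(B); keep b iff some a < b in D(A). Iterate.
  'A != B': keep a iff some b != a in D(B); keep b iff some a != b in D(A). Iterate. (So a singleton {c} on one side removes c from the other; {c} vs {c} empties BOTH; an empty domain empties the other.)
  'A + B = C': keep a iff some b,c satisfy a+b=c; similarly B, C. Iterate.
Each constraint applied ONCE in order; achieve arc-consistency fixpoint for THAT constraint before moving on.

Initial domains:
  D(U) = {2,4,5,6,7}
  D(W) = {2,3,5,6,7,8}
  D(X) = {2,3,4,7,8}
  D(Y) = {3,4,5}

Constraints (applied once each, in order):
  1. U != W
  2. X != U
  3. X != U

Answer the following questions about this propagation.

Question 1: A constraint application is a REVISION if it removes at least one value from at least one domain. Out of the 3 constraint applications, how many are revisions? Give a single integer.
Answer: 0

Derivation:
Constraint 1 (U != W) on D(U)={2,4,5,6,7} D(W)={2,3,5,6,7,8}: no change => not a revision
Constraint 2 (X != U) on D(X)={2,3,4,7,8} D(U)={2,4,5,6,7}: no change => not a revision
Constraint 3 (X != U) on D(X)={2,3,4,7,8} D(U)={2,4,5,6,7}: no change => not a revision
Total revisions = 0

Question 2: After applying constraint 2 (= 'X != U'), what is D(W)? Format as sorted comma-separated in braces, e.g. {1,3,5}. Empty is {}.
Answer: {2,3,5,6,7,8}

Derivation:
Constraint 1 (U != W) on D(U)={2,4,5,6,7} D(W)={2,3,5,6,7,8}: no change
Constraint 2 (X != U) on D(X)={2,3,4,7,8} D(U)={2,4,5,6,7}: no change
So after constraint 2: D(W) = {2,3,5,6,7,8}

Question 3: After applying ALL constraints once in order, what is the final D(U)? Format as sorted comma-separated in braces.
Answer: {2,4,5,6,7}

Derivation:
Constraint 1 (U != W) on D(U)={2,4,5,6,7} D(W)={2,3,5,6,7,8}: no change
Constraint 2 (X != U) on D(X)={2,3,4,7,8} D(U)={2,4,5,6,7}: no change
Constraint 3 (X != U) on D(X)={2,3,4,7,8} D(U)={2,4,5,6,7}: no change
So after all 3 constraints: D(U) = {2,4,5,6,7}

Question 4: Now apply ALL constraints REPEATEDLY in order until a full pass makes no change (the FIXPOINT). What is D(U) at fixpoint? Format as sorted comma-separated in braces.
Answer: {2,4,5,6,7}

Derivation:
pass 0 (initial): D(U)={2,4,5,6,7}
pass 1: no change
Fixpoint after 1 passes: D(U) = {2,4,5,6,7}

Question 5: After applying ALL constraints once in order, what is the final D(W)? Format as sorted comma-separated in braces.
Answer: {2,3,5,6,7,8}

Derivation:
Constraint 1 (U != W) on D(U)={2,4,5,6,7} D(W)={2,3,5,6,7,8}: no change
Constraint 2 (X != U) on D(X)={2,3,4,7,8} D(U)={2,4,5,6,7}: no change
Constraint 3 (X != U) on D(X)={2,3,4,7,8} D(U)={2,4,5,6,7}: no change
So after all 3 constraints: D(W) = {2,3,5,6,7,8}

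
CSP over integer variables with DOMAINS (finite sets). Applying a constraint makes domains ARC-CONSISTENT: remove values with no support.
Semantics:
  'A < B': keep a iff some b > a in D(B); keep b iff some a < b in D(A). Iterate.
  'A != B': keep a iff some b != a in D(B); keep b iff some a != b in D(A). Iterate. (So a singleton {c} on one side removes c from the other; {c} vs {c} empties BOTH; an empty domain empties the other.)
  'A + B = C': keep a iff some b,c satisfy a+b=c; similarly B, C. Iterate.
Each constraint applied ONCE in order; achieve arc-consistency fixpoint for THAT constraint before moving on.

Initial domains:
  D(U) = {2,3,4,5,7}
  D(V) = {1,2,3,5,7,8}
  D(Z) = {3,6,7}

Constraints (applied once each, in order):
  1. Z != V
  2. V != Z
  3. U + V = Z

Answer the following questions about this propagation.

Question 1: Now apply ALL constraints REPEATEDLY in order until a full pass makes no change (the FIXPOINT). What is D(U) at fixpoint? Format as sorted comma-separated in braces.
Answer: {2,3,4,5}

Derivation:
pass 0 (initial): D(U)={2,3,4,5,7}
pass 1: U {2,3,4,5,7}->{2,3,4,5}; V {1,2,3,5,7,8}->{1,2,3,5}
pass 2: no change
Fixpoint after 2 passes: D(U) = {2,3,4,5}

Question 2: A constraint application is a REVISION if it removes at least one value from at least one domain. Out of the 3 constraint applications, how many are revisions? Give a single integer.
Constraint 1 (Z != V) on D(Z)={3,6,7} D(V)={1,2,3,5,7,8}: no change => not a revision
Constraint 2 (V != Z) on D(V)={1,2,3,5,7,8} D(Z)={3,6,7}: no change => not a revision
Constraint 3 (U + V = Z) on D(U)={2,3,4,5,7} D(V)={1,2,3,5,7,8} D(Z)={3,6,7}: U {2,3,4,5,7}->{2,3,4,5}; V {1,2,3,5,7,8}->{1,2,3,5} => REVISION
Total revisions = 1

Answer: 1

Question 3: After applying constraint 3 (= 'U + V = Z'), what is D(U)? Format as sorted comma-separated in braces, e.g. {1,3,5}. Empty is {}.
Constraint 1 (Z != V) on D(Z)={3,6,7} D(V)={1,2,3,5,7,8}: no change
Constraint 2 (V != Z) on D(V)={1,2,3,5,7,8} D(Z)={3,6,7}: no change
Constraint 3 (U + V = Z) on D(U)={2,3,4,5,7} D(V)={1,2,3,5,7,8} D(Z)={3,6,7}: U {2,3,4,5,7}->{2,3,4,5}; V {1,2,3,5,7,8}->{1,2,3,5}
So after constraint 3: D(U) = {2,3,4,5}

Answer: {2,3,4,5}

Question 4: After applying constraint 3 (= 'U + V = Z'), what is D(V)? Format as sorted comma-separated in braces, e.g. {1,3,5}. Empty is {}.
Constraint 1 (Z != V) on D(Z)={3,6,7} D(V)={1,2,3,5,7,8}: no change
Constraint 2 (V != Z) on D(V)={1,2,3,5,7,8} D(Z)={3,6,7}: no change
Constraint 3 (U + V = Z) on D(U)={2,3,4,5,7} D(V)={1,2,3,5,7,8} D(Z)={3,6,7}: U {2,3,4,5,7}->{2,3,4,5}; V {1,2,3,5,7,8}->{1,2,3,5}
So after constraint 3: D(V) = {1,2,3,5}

Answer: {1,2,3,5}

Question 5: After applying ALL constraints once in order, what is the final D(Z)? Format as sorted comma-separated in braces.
Constraint 1 (Z != V) on D(Z)={3,6,7} D(V)={1,2,3,5,7,8}: no change
Constraint 2 (V != Z) on D(V)={1,2,3,5,7,8} D(Z)={3,6,7}: no change
Constraint 3 (U + V = Z) on D(U)={2,3,4,5,7} D(V)={1,2,3,5,7,8} D(Z)={3,6,7}: U {2,3,4,5,7}->{2,3,4,5}; V {1,2,3,5,7,8}->{1,2,3,5}
So after all 3 constraints: D(Z) = {3,6,7}

Answer: {3,6,7}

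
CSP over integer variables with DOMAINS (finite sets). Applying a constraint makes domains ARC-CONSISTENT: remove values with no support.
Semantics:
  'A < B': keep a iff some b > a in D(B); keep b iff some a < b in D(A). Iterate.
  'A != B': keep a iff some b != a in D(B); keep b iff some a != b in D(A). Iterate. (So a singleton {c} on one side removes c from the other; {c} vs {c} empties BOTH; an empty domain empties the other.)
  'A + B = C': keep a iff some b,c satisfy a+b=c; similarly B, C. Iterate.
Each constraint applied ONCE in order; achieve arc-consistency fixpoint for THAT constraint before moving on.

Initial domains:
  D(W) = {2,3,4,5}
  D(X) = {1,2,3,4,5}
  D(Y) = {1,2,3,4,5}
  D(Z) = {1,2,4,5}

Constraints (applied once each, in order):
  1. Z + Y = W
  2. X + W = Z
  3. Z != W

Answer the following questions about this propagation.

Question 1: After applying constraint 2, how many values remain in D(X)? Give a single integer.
Constraint 1 (Z + Y = W) on D(Z)={1,2,4,5} D(Y)={1,2,3,4,5} D(W)={2,3,4,5}: Z {1,2,4,5}->{1,2,4}; Y {1,2,3,4,5}->{1,2,3,4}
Constraint 2 (X + W = Z) on D(X)={1,2,3,4,5} D(W)={2,3,4,5} D(Z)={1,2,4}: X {1,2,3,4,5}->{1,2}; W {2,3,4,5}->{2,3}; Z {1,2,4}->{4}
So after constraint 2: D(X)={1,2}, size = 2

Answer: 2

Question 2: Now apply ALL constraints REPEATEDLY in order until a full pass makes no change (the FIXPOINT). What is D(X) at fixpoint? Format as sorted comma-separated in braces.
pass 0 (initial): D(X)={1,2,3,4,5}
pass 1: W {2,3,4,5}->{2,3}; X {1,2,3,4,5}->{1,2}; Y {1,2,3,4,5}->{1,2,3,4}; Z {1,2,4,5}->{4}
pass 2: W {2,3}->{}; X {1,2}->{}; Y {1,2,3,4}->{}; Z {4}->{}
pass 3: no change
Fixpoint after 3 passes: D(X) = {}

Answer: {}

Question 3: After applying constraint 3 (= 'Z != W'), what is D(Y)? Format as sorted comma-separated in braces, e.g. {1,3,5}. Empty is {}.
Answer: {1,2,3,4}

Derivation:
Constraint 1 (Z + Y = W) on D(Z)={1,2,4,5} D(Y)={1,2,3,4,5} D(W)={2,3,4,5}: Z {1,2,4,5}->{1,2,4}; Y {1,2,3,4,5}->{1,2,3,4}
Constraint 2 (X + W = Z) on D(X)={1,2,3,4,5} D(W)={2,3,4,5} D(Z)={1,2,4}: X {1,2,3,4,5}->{1,2}; W {2,3,4,5}->{2,3}; Z {1,2,4}->{4}
Constraint 3 (Z != W) on D(Z)={4} D(W)={2,3}: no change
So after constraint 3: D(Y) = {1,2,3,4}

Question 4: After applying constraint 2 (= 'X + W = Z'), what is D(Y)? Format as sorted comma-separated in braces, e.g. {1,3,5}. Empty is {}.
Answer: {1,2,3,4}

Derivation:
Constraint 1 (Z + Y = W) on D(Z)={1,2,4,5} D(Y)={1,2,3,4,5} D(W)={2,3,4,5}: Z {1,2,4,5}->{1,2,4}; Y {1,2,3,4,5}->{1,2,3,4}
Constraint 2 (X + W = Z) on D(X)={1,2,3,4,5} D(W)={2,3,4,5} D(Z)={1,2,4}: X {1,2,3,4,5}->{1,2}; W {2,3,4,5}->{2,3}; Z {1,2,4}->{4}
So after constraint 2: D(Y) = {1,2,3,4}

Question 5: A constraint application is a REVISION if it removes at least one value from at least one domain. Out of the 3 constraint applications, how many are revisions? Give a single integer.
Constraint 1 (Z + Y = W) on D(Z)={1,2,4,5} D(Y)={1,2,3,4,5} D(W)={2,3,4,5}: Z {1,2,4,5}->{1,2,4}; Y {1,2,3,4,5}->{1,2,3,4} => REVISION
Constraint 2 (X + W = Z) on D(X)={1,2,3,4,5} D(W)={2,3,4,5} D(Z)={1,2,4}: X {1,2,3,4,5}->{1,2}; W {2,3,4,5}->{2,3}; Z {1,2,4}->{4} => REVISION
Constraint 3 (Z != W) on D(Z)={4} D(W)={2,3}: no change => not a revision
Total revisions = 2

Answer: 2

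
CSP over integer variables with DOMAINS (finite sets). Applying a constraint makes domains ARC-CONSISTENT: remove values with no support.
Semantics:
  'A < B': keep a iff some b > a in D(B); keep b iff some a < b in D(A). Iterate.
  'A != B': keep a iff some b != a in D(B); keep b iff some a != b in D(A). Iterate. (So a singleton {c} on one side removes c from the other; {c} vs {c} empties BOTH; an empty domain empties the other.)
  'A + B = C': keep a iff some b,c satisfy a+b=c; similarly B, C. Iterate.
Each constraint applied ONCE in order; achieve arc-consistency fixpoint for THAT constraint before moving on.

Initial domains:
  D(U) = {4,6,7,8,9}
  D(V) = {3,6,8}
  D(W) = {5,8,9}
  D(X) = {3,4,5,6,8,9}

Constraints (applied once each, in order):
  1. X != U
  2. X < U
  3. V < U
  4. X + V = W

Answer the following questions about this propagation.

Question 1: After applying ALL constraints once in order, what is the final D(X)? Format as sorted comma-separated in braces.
Answer: {3,5,6}

Derivation:
Constraint 1 (X != U) on D(X)={3,4,5,6,8,9} D(U)={4,6,7,8,9}: no change
Constraint 2 (X < U) on D(X)={3,4,5,6,8,9} D(U)={4,6,7,8,9}: X {3,4,5,6,8,9}->{3,4,5,6,8}
Constraint 3 (V < U) on D(V)={3,6,8} D(U)={4,6,7,8,9}: no change
Constraint 4 (X + V = W) on D(X)={3,4,5,6,8} D(V)={3,6,8} D(W)={5,8,9}: X {3,4,5,6,8}->{3,5,6}; V {3,6,8}->{3,6}; W {5,8,9}->{8,9}
So after all 4 constraints: D(X) = {3,5,6}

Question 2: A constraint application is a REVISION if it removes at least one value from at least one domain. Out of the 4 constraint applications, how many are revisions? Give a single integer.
Constraint 1 (X != U) on D(X)={3,4,5,6,8,9} D(U)={4,6,7,8,9}: no change => not a revision
Constraint 2 (X < U) on D(X)={3,4,5,6,8,9} D(U)={4,6,7,8,9}: X {3,4,5,6,8,9}->{3,4,5,6,8} => REVISION
Constraint 3 (V < U) on D(V)={3,6,8} D(U)={4,6,7,8,9}: no change => not a revision
Constraint 4 (X + V = W) on D(X)={3,4,5,6,8} D(V)={3,6,8} D(W)={5,8,9}: X {3,4,5,6,8}->{3,5,6}; V {3,6,8}->{3,6}; W {5,8,9}->{8,9} => REVISION
Total revisions = 2

Answer: 2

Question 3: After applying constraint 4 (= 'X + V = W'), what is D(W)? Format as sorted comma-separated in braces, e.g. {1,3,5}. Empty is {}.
Answer: {8,9}

Derivation:
Constraint 1 (X != U) on D(X)={3,4,5,6,8,9} D(U)={4,6,7,8,9}: no change
Constraint 2 (X < U) on D(X)={3,4,5,6,8,9} D(U)={4,6,7,8,9}: X {3,4,5,6,8,9}->{3,4,5,6,8}
Constraint 3 (V < U) on D(V)={3,6,8} D(U)={4,6,7,8,9}: no change
Constraint 4 (X + V = W) on D(X)={3,4,5,6,8} D(V)={3,6,8} D(W)={5,8,9}: X {3,4,5,6,8}->{3,5,6}; V {3,6,8}->{3,6}; W {5,8,9}->{8,9}
So after constraint 4: D(W) = {8,9}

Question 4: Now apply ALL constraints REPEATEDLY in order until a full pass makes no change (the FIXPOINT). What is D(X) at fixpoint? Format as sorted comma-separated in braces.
pass 0 (initial): D(X)={3,4,5,6,8,9}
pass 1: V {3,6,8}->{3,6}; W {5,8,9}->{8,9}; X {3,4,5,6,8,9}->{3,5,6}
pass 2: no change
Fixpoint after 2 passes: D(X) = {3,5,6}

Answer: {3,5,6}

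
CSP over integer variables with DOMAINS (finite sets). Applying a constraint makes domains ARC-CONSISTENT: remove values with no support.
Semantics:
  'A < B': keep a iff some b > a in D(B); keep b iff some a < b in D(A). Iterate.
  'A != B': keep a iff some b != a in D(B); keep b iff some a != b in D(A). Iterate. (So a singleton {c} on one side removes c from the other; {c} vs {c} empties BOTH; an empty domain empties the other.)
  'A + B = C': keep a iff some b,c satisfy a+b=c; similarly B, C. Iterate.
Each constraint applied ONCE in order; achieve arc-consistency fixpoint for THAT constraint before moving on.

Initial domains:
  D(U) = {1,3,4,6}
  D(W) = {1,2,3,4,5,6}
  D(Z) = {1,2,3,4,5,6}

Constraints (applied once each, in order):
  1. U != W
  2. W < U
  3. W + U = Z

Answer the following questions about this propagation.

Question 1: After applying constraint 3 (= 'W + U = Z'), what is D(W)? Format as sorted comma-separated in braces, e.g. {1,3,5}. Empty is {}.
Answer: {1,2,3}

Derivation:
Constraint 1 (U != W) on D(U)={1,3,4,6} D(W)={1,2,3,4,5,6}: no change
Constraint 2 (W < U) on D(W)={1,2,3,4,5,6} D(U)={1,3,4,6}: W {1,2,3,4,5,6}->{1,2,3,4,5}; U {1,3,4,6}->{3,4,6}
Constraint 3 (W + U = Z) on D(W)={1,2,3,4,5} D(U)={3,4,6} D(Z)={1,2,3,4,5,6}: W {1,2,3,4,5}->{1,2,3}; U {3,4,6}->{3,4}; Z {1,2,3,4,5,6}->{4,5,6}
So after constraint 3: D(W) = {1,2,3}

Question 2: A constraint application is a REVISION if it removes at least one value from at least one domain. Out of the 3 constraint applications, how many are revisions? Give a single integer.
Constraint 1 (U != W) on D(U)={1,3,4,6} D(W)={1,2,3,4,5,6}: no change => not a revision
Constraint 2 (W < U) on D(W)={1,2,3,4,5,6} D(U)={1,3,4,6}: W {1,2,3,4,5,6}->{1,2,3,4,5}; U {1,3,4,6}->{3,4,6} => REVISION
Constraint 3 (W + U = Z) on D(W)={1,2,3,4,5} D(U)={3,4,6} D(Z)={1,2,3,4,5,6}: W {1,2,3,4,5}->{1,2,3}; U {3,4,6}->{3,4}; Z {1,2,3,4,5,6}->{4,5,6} => REVISION
Total revisions = 2

Answer: 2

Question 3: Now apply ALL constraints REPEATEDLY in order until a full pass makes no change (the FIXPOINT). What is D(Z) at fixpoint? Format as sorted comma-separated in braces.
Answer: {4,5,6}

Derivation:
pass 0 (initial): D(Z)={1,2,3,4,5,6}
pass 1: U {1,3,4,6}->{3,4}; W {1,2,3,4,5,6}->{1,2,3}; Z {1,2,3,4,5,6}->{4,5,6}
pass 2: no change
Fixpoint after 2 passes: D(Z) = {4,5,6}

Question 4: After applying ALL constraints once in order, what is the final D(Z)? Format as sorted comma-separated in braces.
Answer: {4,5,6}

Derivation:
Constraint 1 (U != W) on D(U)={1,3,4,6} D(W)={1,2,3,4,5,6}: no change
Constraint 2 (W < U) on D(W)={1,2,3,4,5,6} D(U)={1,3,4,6}: W {1,2,3,4,5,6}->{1,2,3,4,5}; U {1,3,4,6}->{3,4,6}
Constraint 3 (W + U = Z) on D(W)={1,2,3,4,5} D(U)={3,4,6} D(Z)={1,2,3,4,5,6}: W {1,2,3,4,5}->{1,2,3}; U {3,4,6}->{3,4}; Z {1,2,3,4,5,6}->{4,5,6}
So after all 3 constraints: D(Z) = {4,5,6}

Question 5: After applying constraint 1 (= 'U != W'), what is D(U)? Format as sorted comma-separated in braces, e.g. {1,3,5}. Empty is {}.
Constraint 1 (U != W) on D(U)={1,3,4,6} D(W)={1,2,3,4,5,6}: no change
So after constraint 1: D(U) = {1,3,4,6}

Answer: {1,3,4,6}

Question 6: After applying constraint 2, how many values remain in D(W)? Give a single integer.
Constraint 1 (U != W) on D(U)={1,3,4,6} D(W)={1,2,3,4,5,6}: no change
Constraint 2 (W < U) on D(W)={1,2,3,4,5,6} D(U)={1,3,4,6}: W {1,2,3,4,5,6}->{1,2,3,4,5}; U {1,3,4,6}->{3,4,6}
So after constraint 2: D(W)={1,2,3,4,5}, size = 5

Answer: 5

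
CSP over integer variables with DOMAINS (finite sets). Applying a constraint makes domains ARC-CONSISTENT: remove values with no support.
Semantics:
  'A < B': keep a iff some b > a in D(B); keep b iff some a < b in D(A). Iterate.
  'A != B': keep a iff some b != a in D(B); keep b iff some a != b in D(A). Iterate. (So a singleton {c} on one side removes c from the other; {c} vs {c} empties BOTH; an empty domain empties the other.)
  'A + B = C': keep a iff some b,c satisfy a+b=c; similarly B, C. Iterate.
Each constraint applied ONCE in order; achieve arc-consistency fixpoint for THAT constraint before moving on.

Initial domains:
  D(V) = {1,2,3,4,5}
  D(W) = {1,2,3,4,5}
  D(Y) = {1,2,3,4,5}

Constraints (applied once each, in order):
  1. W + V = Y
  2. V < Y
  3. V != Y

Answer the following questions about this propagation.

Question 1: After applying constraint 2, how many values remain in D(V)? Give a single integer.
Constraint 1 (W + V = Y) on D(W)={1,2,3,4,5} D(V)={1,2,3,4,5} D(Y)={1,2,3,4,5}: W {1,2,3,4,5}->{1,2,3,4}; V {1,2,3,4,5}->{1,2,3,4}; Y {1,2,3,4,5}->{2,3,4,5}
Constraint 2 (V < Y) on D(V)={1,2,3,4} D(Y)={2,3,4,5}: no change
So after constraint 2: D(V)={1,2,3,4}, size = 4

Answer: 4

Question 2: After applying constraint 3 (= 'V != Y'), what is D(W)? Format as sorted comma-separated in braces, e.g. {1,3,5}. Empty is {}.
Constraint 1 (W + V = Y) on D(W)={1,2,3,4,5} D(V)={1,2,3,4,5} D(Y)={1,2,3,4,5}: W {1,2,3,4,5}->{1,2,3,4}; V {1,2,3,4,5}->{1,2,3,4}; Y {1,2,3,4,5}->{2,3,4,5}
Constraint 2 (V < Y) on D(V)={1,2,3,4} D(Y)={2,3,4,5}: no change
Constraint 3 (V != Y) on D(V)={1,2,3,4} D(Y)={2,3,4,5}: no change
So after constraint 3: D(W) = {1,2,3,4}

Answer: {1,2,3,4}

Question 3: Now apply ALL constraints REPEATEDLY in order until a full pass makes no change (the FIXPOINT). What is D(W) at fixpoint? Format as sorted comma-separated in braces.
pass 0 (initial): D(W)={1,2,3,4,5}
pass 1: V {1,2,3,4,5}->{1,2,3,4}; W {1,2,3,4,5}->{1,2,3,4}; Y {1,2,3,4,5}->{2,3,4,5}
pass 2: no change
Fixpoint after 2 passes: D(W) = {1,2,3,4}

Answer: {1,2,3,4}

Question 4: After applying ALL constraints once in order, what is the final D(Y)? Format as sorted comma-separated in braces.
Constraint 1 (W + V = Y) on D(W)={1,2,3,4,5} D(V)={1,2,3,4,5} D(Y)={1,2,3,4,5}: W {1,2,3,4,5}->{1,2,3,4}; V {1,2,3,4,5}->{1,2,3,4}; Y {1,2,3,4,5}->{2,3,4,5}
Constraint 2 (V < Y) on D(V)={1,2,3,4} D(Y)={2,3,4,5}: no change
Constraint 3 (V != Y) on D(V)={1,2,3,4} D(Y)={2,3,4,5}: no change
So after all 3 constraints: D(Y) = {2,3,4,5}

Answer: {2,3,4,5}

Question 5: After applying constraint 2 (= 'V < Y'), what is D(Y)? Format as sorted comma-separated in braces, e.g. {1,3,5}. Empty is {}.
Answer: {2,3,4,5}

Derivation:
Constraint 1 (W + V = Y) on D(W)={1,2,3,4,5} D(V)={1,2,3,4,5} D(Y)={1,2,3,4,5}: W {1,2,3,4,5}->{1,2,3,4}; V {1,2,3,4,5}->{1,2,3,4}; Y {1,2,3,4,5}->{2,3,4,5}
Constraint 2 (V < Y) on D(V)={1,2,3,4} D(Y)={2,3,4,5}: no change
So after constraint 2: D(Y) = {2,3,4,5}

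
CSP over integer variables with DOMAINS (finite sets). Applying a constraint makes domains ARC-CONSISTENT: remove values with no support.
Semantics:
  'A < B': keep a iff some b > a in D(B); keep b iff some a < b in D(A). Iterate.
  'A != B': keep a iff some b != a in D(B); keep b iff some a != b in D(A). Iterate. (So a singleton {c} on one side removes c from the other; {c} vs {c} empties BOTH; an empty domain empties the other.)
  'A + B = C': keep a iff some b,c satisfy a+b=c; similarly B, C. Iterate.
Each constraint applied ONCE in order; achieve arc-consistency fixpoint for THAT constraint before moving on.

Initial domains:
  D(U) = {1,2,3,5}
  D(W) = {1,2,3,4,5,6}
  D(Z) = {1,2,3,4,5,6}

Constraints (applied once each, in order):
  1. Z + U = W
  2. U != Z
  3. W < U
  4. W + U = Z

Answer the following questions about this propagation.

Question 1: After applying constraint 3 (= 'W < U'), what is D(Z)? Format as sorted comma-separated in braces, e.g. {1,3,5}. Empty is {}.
Constraint 1 (Z + U = W) on D(Z)={1,2,3,4,5,6} D(U)={1,2,3,5} D(W)={1,2,3,4,5,6}: Z {1,2,3,4,5,6}->{1,2,3,4,5}; W {1,2,3,4,5,6}->{2,3,4,5,6}
Constraint 2 (U != Z) on D(U)={1,2,3,5} D(Z)={1,2,3,4,5}: no change
Constraint 3 (W < U) on D(W)={2,3,4,5,6} D(U)={1,2,3,5}: W {2,3,4,5,6}->{2,3,4}; U {1,2,3,5}->{3,5}
So after constraint 3: D(Z) = {1,2,3,4,5}

Answer: {1,2,3,4,5}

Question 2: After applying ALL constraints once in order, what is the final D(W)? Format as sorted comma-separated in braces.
Constraint 1 (Z + U = W) on D(Z)={1,2,3,4,5,6} D(U)={1,2,3,5} D(W)={1,2,3,4,5,6}: Z {1,2,3,4,5,6}->{1,2,3,4,5}; W {1,2,3,4,5,6}->{2,3,4,5,6}
Constraint 2 (U != Z) on D(U)={1,2,3,5} D(Z)={1,2,3,4,5}: no change
Constraint 3 (W < U) on D(W)={2,3,4,5,6} D(U)={1,2,3,5}: W {2,3,4,5,6}->{2,3,4}; U {1,2,3,5}->{3,5}
Constraint 4 (W + U = Z) on D(W)={2,3,4} D(U)={3,5} D(Z)={1,2,3,4,5}: W {2,3,4}->{2}; U {3,5}->{3}; Z {1,2,3,4,5}->{5}
So after all 4 constraints: D(W) = {2}

Answer: {2}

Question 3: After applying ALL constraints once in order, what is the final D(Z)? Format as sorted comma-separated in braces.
Answer: {5}

Derivation:
Constraint 1 (Z + U = W) on D(Z)={1,2,3,4,5,6} D(U)={1,2,3,5} D(W)={1,2,3,4,5,6}: Z {1,2,3,4,5,6}->{1,2,3,4,5}; W {1,2,3,4,5,6}->{2,3,4,5,6}
Constraint 2 (U != Z) on D(U)={1,2,3,5} D(Z)={1,2,3,4,5}: no change
Constraint 3 (W < U) on D(W)={2,3,4,5,6} D(U)={1,2,3,5}: W {2,3,4,5,6}->{2,3,4}; U {1,2,3,5}->{3,5}
Constraint 4 (W + U = Z) on D(W)={2,3,4} D(U)={3,5} D(Z)={1,2,3,4,5}: W {2,3,4}->{2}; U {3,5}->{3}; Z {1,2,3,4,5}->{5}
So after all 4 constraints: D(Z) = {5}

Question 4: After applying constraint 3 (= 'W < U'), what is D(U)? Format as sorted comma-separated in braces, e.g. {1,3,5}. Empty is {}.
Answer: {3,5}

Derivation:
Constraint 1 (Z + U = W) on D(Z)={1,2,3,4,5,6} D(U)={1,2,3,5} D(W)={1,2,3,4,5,6}: Z {1,2,3,4,5,6}->{1,2,3,4,5}; W {1,2,3,4,5,6}->{2,3,4,5,6}
Constraint 2 (U != Z) on D(U)={1,2,3,5} D(Z)={1,2,3,4,5}: no change
Constraint 3 (W < U) on D(W)={2,3,4,5,6} D(U)={1,2,3,5}: W {2,3,4,5,6}->{2,3,4}; U {1,2,3,5}->{3,5}
So after constraint 3: D(U) = {3,5}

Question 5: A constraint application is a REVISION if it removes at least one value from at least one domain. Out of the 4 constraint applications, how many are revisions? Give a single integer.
Answer: 3

Derivation:
Constraint 1 (Z + U = W) on D(Z)={1,2,3,4,5,6} D(U)={1,2,3,5} D(W)={1,2,3,4,5,6}: Z {1,2,3,4,5,6}->{1,2,3,4,5}; W {1,2,3,4,5,6}->{2,3,4,5,6} => REVISION
Constraint 2 (U != Z) on D(U)={1,2,3,5} D(Z)={1,2,3,4,5}: no change => not a revision
Constraint 3 (W < U) on D(W)={2,3,4,5,6} D(U)={1,2,3,5}: W {2,3,4,5,6}->{2,3,4}; U {1,2,3,5}->{3,5} => REVISION
Constraint 4 (W + U = Z) on D(W)={2,3,4} D(U)={3,5} D(Z)={1,2,3,4,5}: W {2,3,4}->{2}; U {3,5}->{3}; Z {1,2,3,4,5}->{5} => REVISION
Total revisions = 3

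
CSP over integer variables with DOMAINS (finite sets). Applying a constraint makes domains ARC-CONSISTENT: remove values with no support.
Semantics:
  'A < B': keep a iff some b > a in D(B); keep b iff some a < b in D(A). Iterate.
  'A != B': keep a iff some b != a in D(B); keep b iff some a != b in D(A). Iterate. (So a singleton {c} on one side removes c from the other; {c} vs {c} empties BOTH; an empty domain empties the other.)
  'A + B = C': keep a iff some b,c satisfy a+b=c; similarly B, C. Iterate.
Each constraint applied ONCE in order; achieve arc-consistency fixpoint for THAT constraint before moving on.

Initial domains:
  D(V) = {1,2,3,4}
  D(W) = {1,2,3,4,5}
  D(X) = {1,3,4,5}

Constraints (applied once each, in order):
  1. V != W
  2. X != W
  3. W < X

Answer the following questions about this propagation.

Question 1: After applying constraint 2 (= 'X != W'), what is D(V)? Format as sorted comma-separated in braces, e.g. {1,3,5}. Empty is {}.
Constraint 1 (V != W) on D(V)={1,2,3,4} D(W)={1,2,3,4,5}: no change
Constraint 2 (X != W) on D(X)={1,3,4,5} D(W)={1,2,3,4,5}: no change
So after constraint 2: D(V) = {1,2,3,4}

Answer: {1,2,3,4}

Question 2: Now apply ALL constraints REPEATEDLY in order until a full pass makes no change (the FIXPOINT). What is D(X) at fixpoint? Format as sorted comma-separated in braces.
pass 0 (initial): D(X)={1,3,4,5}
pass 1: W {1,2,3,4,5}->{1,2,3,4}; X {1,3,4,5}->{3,4,5}
pass 2: no change
Fixpoint after 2 passes: D(X) = {3,4,5}

Answer: {3,4,5}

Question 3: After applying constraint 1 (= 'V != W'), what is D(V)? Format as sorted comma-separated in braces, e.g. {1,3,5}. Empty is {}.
Answer: {1,2,3,4}

Derivation:
Constraint 1 (V != W) on D(V)={1,2,3,4} D(W)={1,2,3,4,5}: no change
So after constraint 1: D(V) = {1,2,3,4}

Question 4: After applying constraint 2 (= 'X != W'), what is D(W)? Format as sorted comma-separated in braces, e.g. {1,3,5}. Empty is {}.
Answer: {1,2,3,4,5}

Derivation:
Constraint 1 (V != W) on D(V)={1,2,3,4} D(W)={1,2,3,4,5}: no change
Constraint 2 (X != W) on D(X)={1,3,4,5} D(W)={1,2,3,4,5}: no change
So after constraint 2: D(W) = {1,2,3,4,5}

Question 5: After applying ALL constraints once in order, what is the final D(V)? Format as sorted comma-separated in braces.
Answer: {1,2,3,4}

Derivation:
Constraint 1 (V != W) on D(V)={1,2,3,4} D(W)={1,2,3,4,5}: no change
Constraint 2 (X != W) on D(X)={1,3,4,5} D(W)={1,2,3,4,5}: no change
Constraint 3 (W < X) on D(W)={1,2,3,4,5} D(X)={1,3,4,5}: W {1,2,3,4,5}->{1,2,3,4}; X {1,3,4,5}->{3,4,5}
So after all 3 constraints: D(V) = {1,2,3,4}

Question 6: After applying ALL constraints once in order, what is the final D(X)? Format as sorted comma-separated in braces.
Constraint 1 (V != W) on D(V)={1,2,3,4} D(W)={1,2,3,4,5}: no change
Constraint 2 (X != W) on D(X)={1,3,4,5} D(W)={1,2,3,4,5}: no change
Constraint 3 (W < X) on D(W)={1,2,3,4,5} D(X)={1,3,4,5}: W {1,2,3,4,5}->{1,2,3,4}; X {1,3,4,5}->{3,4,5}
So after all 3 constraints: D(X) = {3,4,5}

Answer: {3,4,5}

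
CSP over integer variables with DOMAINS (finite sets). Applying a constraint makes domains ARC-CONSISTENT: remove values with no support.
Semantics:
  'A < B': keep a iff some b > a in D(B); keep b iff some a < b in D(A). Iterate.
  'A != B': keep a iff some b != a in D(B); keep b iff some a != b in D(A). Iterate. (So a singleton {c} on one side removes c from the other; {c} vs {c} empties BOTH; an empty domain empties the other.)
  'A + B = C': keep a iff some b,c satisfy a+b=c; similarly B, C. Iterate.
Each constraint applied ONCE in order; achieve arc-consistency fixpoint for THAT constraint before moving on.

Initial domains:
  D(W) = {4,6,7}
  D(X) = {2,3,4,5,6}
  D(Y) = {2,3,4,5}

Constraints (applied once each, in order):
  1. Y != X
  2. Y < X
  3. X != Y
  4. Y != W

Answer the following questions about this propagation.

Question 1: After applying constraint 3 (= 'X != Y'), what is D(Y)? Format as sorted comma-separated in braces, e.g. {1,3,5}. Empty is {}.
Constraint 1 (Y != X) on D(Y)={2,3,4,5} D(X)={2,3,4,5,6}: no change
Constraint 2 (Y < X) on D(Y)={2,3,4,5} D(X)={2,3,4,5,6}: X {2,3,4,5,6}->{3,4,5,6}
Constraint 3 (X != Y) on D(X)={3,4,5,6} D(Y)={2,3,4,5}: no change
So after constraint 3: D(Y) = {2,3,4,5}

Answer: {2,3,4,5}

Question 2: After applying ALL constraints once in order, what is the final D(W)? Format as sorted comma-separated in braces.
Answer: {4,6,7}

Derivation:
Constraint 1 (Y != X) on D(Y)={2,3,4,5} D(X)={2,3,4,5,6}: no change
Constraint 2 (Y < X) on D(Y)={2,3,4,5} D(X)={2,3,4,5,6}: X {2,3,4,5,6}->{3,4,5,6}
Constraint 3 (X != Y) on D(X)={3,4,5,6} D(Y)={2,3,4,5}: no change
Constraint 4 (Y != W) on D(Y)={2,3,4,5} D(W)={4,6,7}: no change
So after all 4 constraints: D(W) = {4,6,7}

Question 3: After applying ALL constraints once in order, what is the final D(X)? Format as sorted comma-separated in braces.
Constraint 1 (Y != X) on D(Y)={2,3,4,5} D(X)={2,3,4,5,6}: no change
Constraint 2 (Y < X) on D(Y)={2,3,4,5} D(X)={2,3,4,5,6}: X {2,3,4,5,6}->{3,4,5,6}
Constraint 3 (X != Y) on D(X)={3,4,5,6} D(Y)={2,3,4,5}: no change
Constraint 4 (Y != W) on D(Y)={2,3,4,5} D(W)={4,6,7}: no change
So after all 4 constraints: D(X) = {3,4,5,6}

Answer: {3,4,5,6}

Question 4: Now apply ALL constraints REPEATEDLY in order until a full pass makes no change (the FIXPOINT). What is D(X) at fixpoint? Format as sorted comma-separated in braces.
Answer: {3,4,5,6}

Derivation:
pass 0 (initial): D(X)={2,3,4,5,6}
pass 1: X {2,3,4,5,6}->{3,4,5,6}
pass 2: no change
Fixpoint after 2 passes: D(X) = {3,4,5,6}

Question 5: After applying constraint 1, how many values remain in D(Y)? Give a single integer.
Answer: 4

Derivation:
Constraint 1 (Y != X) on D(Y)={2,3,4,5} D(X)={2,3,4,5,6}: no change
So after constraint 1: D(Y)={2,3,4,5}, size = 4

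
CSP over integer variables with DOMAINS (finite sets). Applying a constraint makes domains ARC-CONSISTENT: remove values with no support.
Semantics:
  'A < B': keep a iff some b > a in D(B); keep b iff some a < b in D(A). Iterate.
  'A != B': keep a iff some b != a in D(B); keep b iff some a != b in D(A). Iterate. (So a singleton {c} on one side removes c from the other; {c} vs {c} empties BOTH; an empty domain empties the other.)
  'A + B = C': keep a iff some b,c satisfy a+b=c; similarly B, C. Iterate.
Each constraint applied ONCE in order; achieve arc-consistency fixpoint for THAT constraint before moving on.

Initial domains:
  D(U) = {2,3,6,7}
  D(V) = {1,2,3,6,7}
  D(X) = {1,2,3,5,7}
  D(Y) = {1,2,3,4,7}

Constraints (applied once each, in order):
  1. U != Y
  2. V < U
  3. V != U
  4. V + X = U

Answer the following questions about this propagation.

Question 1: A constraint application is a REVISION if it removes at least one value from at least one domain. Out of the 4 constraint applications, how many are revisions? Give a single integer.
Answer: 2

Derivation:
Constraint 1 (U != Y) on D(U)={2,3,6,7} D(Y)={1,2,3,4,7}: no change => not a revision
Constraint 2 (V < U) on D(V)={1,2,3,6,7} D(U)={2,3,6,7}: V {1,2,3,6,7}->{1,2,3,6} => REVISION
Constraint 3 (V != U) on D(V)={1,2,3,6} D(U)={2,3,6,7}: no change => not a revision
Constraint 4 (V + X = U) on D(V)={1,2,3,6} D(X)={1,2,3,5,7} D(U)={2,3,6,7}: X {1,2,3,5,7}->{1,2,3,5} => REVISION
Total revisions = 2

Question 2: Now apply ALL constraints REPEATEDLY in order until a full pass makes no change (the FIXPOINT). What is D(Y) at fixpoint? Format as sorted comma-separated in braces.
pass 0 (initial): D(Y)={1,2,3,4,7}
pass 1: V {1,2,3,6,7}->{1,2,3,6}; X {1,2,3,5,7}->{1,2,3,5}
pass 2: no change
Fixpoint after 2 passes: D(Y) = {1,2,3,4,7}

Answer: {1,2,3,4,7}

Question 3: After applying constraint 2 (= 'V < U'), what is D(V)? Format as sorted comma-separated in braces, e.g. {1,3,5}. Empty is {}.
Constraint 1 (U != Y) on D(U)={2,3,6,7} D(Y)={1,2,3,4,7}: no change
Constraint 2 (V < U) on D(V)={1,2,3,6,7} D(U)={2,3,6,7}: V {1,2,3,6,7}->{1,2,3,6}
So after constraint 2: D(V) = {1,2,3,6}

Answer: {1,2,3,6}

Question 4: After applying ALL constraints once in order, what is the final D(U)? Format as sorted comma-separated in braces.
Constraint 1 (U != Y) on D(U)={2,3,6,7} D(Y)={1,2,3,4,7}: no change
Constraint 2 (V < U) on D(V)={1,2,3,6,7} D(U)={2,3,6,7}: V {1,2,3,6,7}->{1,2,3,6}
Constraint 3 (V != U) on D(V)={1,2,3,6} D(U)={2,3,6,7}: no change
Constraint 4 (V + X = U) on D(V)={1,2,3,6} D(X)={1,2,3,5,7} D(U)={2,3,6,7}: X {1,2,3,5,7}->{1,2,3,5}
So after all 4 constraints: D(U) = {2,3,6,7}

Answer: {2,3,6,7}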